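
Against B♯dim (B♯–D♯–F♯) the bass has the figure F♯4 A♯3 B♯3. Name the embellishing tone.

The harmony at that moment is B♯ diminished triad (B♯, D♯, F♯); A♯3 is not a chord tone.
It is approached by leap down from F♯4 and left by step up to B♯3.
Leap in, step out — an appoggiatura.

A♯3 is an appoggiatura.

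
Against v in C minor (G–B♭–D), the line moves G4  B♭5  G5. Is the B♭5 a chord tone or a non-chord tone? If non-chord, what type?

G minor triad contains G, B♭, D; B♭ is the third, so it is a chord tone.

Chord tone (the third of G minor triad).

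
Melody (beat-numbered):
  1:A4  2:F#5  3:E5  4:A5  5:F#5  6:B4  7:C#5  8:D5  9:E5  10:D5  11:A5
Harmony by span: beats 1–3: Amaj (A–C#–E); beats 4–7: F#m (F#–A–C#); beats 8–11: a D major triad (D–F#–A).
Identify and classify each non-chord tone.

The harmony at that moment is A major triad (A, C#, E); F#5 is not a chord tone.
It is approached by leap up from A4 and left by step down to E5.
Leap in, step out — an appoggiatura.
The harmony at that moment is F# minor triad (F#, A, C#); B4 is not a chord tone.
It is approached by leap down from F#5 and left by step up to C#5.
Leap in, step out — an appoggiatura.
The harmony at that moment is D major triad (D, F#, A); E5 is not a chord tone.
It is approached by step up from D5 and left by step down to D5.
Step away and step back to the same note — a neighbor tone (upper neighbor).

F#5 (beat 2) — appoggiatura; B4 (beat 6) — appoggiatura; E5 (beat 9) — neighbor tone.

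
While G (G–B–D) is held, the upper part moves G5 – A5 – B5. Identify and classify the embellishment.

A5 is a passing tone.

The harmony at that moment is G major triad (G, B, D); A5 is not a chord tone.
It is approached by step up from G5 and left by step up to B5.
Step in, step out in the same direction — a passing tone.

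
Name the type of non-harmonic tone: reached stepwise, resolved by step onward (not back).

Passing tone.

Approach: by step. Departure: by step, continuing in the same direction.
Stepwise on both sides with no change of direction means the note fills in the space between two different chord tones — a passing tone. (Had it turned back to its starting note it would be a neighbor tone instead.)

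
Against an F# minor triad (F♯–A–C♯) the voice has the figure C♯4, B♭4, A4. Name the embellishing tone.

B♭4 is an appoggiatura.

The harmony at that moment is F♯ minor triad (F♯, A, C♯); B♭4 is not a chord tone.
It is approached by leap up from C♯4 and left by step down to A4.
Leap in, step out — an appoggiatura.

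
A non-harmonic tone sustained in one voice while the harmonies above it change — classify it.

Approach: none. Departure: none — a single pitch is sustained while the chords change around it, passing through harmonies that do not contain it.
No melodic motion at all; the dissonance is created entirely by the moving harmonies against the stationary note — a pedal tone (pedal point).

Pedal tone.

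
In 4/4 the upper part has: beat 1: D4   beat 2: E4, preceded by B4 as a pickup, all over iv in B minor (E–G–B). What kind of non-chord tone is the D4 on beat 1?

The harmony at that moment is E minor triad (E, G, B); D4 is not a chord tone.
It is approached by leap down from B4 and left by step up to E4.
Leap in, step out, metrically accented — an appoggiatura.

Appoggiatura.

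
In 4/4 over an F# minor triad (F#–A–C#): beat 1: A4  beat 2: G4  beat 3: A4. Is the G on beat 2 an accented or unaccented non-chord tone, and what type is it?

The harmony at that moment is F# minor triad (F#, A, C#); G4 is not a chord tone.
It is approached by step down from A4 and left by step up to A4.
Step away and step back to the same note — a neighbor tone (lower neighbor).
It falls on a weak beat, so it is unaccented.

Unaccented neighbor tone.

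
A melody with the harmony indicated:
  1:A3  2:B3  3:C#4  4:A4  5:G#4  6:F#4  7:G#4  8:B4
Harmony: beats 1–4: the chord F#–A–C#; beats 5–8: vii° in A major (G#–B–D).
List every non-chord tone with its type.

B3 (beat 2) — passing tone; F#4 (beat 6) — neighbor tone.

The harmony at that moment is F# minor triad (F#, A, C#); B3 is not a chord tone.
It is approached by step up from A3 and left by step up to C#4.
Step in, step out in the same direction — a passing tone.
The harmony at that moment is G# diminished triad (G#, B, D); F#4 is not a chord tone.
It is approached by step down from G#4 and left by step up to G#4.
Step away and step back to the same note — a neighbor tone (lower neighbor).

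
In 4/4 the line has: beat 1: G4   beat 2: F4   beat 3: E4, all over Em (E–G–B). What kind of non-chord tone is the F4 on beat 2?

Passing tone.

The harmony at that moment is E minor triad (E, G, B); F4 is not a chord tone.
It is approached by step down from G4 and left by step down to E4.
Step in, step out in the same direction — a passing tone.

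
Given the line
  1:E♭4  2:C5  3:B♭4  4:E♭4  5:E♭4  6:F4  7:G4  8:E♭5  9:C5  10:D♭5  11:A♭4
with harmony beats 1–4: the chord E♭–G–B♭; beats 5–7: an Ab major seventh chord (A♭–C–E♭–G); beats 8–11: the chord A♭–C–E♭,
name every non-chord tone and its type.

C5 (beat 2) — appoggiatura; F4 (beat 6) — passing tone; D♭5 (beat 10) — escape tone.

The harmony at that moment is E♭ major triad (E♭, G, B♭); C5 is not a chord tone.
It is approached by leap up from E♭4 and left by step down to B♭4.
Leap in, step out — an appoggiatura.
The harmony at that moment is A♭ major seventh chord (A♭, C, E♭, G); F4 is not a chord tone.
It is approached by step up from E♭4 and left by step up to G4.
Step in, step out in the same direction — a passing tone.
The harmony at that moment is A♭ major triad (A♭, C, E♭); D♭5 is not a chord tone.
It is approached by step up from C5 and left by leap down to A♭4.
Step in, leap out — an escape tone.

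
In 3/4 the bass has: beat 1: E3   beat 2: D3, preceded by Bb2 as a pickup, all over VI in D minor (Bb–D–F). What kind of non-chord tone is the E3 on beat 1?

Appoggiatura.

The harmony at that moment is Bb major triad (Bb, D, F); E3 is not a chord tone.
It is approached by leap up from Bb2 and left by step down to D3.
Leap in, step out, metrically accented — an appoggiatura.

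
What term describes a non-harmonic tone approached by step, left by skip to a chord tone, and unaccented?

Approach: by step. Departure: by leap. Metric position: weak.
Step in, leap out, from a weak position — an escape tone (échappée). (It is the mirror image of the appoggiatura, which leaps in and steps out on a strong beat.)

Escape tone.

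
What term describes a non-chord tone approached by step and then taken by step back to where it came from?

Approach: by step. Departure: by step in the opposite direction, back to the starting pitch.
Stepwise on both sides but reversing to return to the same chord tone — a neighbor tone. (Had it continued onward in the same direction it would be a passing tone instead.)

Neighbor tone.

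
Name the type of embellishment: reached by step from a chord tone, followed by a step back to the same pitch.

Approach: by step. Departure: by step in the opposite direction, back to the starting pitch.
Stepwise on both sides but reversing to return to the same chord tone — a neighbor tone. (Had it continued onward in the same direction it would be a passing tone instead.)

Neighbor tone.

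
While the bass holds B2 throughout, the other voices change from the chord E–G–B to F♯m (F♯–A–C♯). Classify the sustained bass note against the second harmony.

The harmony at that moment is F♯ minor triad (F♯, A, C♯); B2 is not a chord tone.
It is held over (the same pitch as the preceding B2) and then sustained as the same pitch into the next harmony.
Sustained through a change of harmony — a pedal tone.

Pedal tone (pedal point).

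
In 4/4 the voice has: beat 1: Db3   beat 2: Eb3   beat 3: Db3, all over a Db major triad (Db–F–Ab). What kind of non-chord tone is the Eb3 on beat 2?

The harmony at that moment is Db major triad (Db, F, Ab); Eb3 is not a chord tone.
It is approached by step up from Db3 and left by step down to Db3.
Step away and step back to the same note — a neighbor tone (upper neighbor).

Upper neighbor tone.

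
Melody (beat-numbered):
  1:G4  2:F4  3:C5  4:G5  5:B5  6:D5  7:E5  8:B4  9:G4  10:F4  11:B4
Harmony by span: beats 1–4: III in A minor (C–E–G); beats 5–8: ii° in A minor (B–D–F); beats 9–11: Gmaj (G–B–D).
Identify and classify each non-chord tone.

F4 (beat 2) — escape tone; E5 (beat 7) — escape tone; F4 (beat 10) — escape tone.

The harmony at that moment is C major triad (C, E, G); F4 is not a chord tone.
It is approached by step down from G4 and left by leap up to C5.
Step in, leap out — an escape tone.
The harmony at that moment is B diminished triad (B, D, F); E5 is not a chord tone.
It is approached by step up from D5 and left by leap down to B4.
Step in, leap out — an escape tone.
The harmony at that moment is G major triad (G, B, D); F4 is not a chord tone.
It is approached by step down from G4 and left by leap up to B4.
Step in, leap out — an escape tone.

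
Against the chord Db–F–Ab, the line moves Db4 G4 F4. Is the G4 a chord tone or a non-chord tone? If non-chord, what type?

The harmony at that moment is Db major triad (Db, F, Ab); G4 is not a chord tone.
It is approached by leap up from Db4 and left by step down to F4.
Leap in, step out — an appoggiatura.

Non-chord tone — an appoggiatura.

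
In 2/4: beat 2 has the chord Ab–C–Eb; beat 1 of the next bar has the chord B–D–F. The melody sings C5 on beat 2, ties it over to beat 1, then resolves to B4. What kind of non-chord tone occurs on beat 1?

Suspension.

The harmony at that moment is B diminished triad (B, D, F); C5 is not a chord tone.
It is held over (the same pitch as the preceding C5) and left by step down to B4.
Held over from the previous chord and resolving down by step — a suspension.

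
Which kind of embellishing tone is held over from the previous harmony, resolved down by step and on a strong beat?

Suspension.

Approach: by preparation — the pitch is first a chord tone, then held (tied or repeated) while the harmony changes under it. Departure: down by step. Metric position: strong.
A prepared dissonance that resolves downward by step — a suspension. (The same figure resolving upward would be a retardation.)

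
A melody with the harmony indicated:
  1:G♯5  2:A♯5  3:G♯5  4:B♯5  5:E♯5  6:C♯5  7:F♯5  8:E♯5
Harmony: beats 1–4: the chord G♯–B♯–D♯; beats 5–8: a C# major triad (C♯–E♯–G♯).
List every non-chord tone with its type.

A♯5 (beat 2) — neighbor tone; F♯5 (beat 7) — appoggiatura.

The harmony at that moment is G♯ major triad (G♯, B♯, D♯); A♯5 is not a chord tone.
It is approached by step up from G♯5 and left by step down to G♯5.
Step away and step back to the same note — a neighbor tone (upper neighbor).
The harmony at that moment is C♯ major triad (C♯, E♯, G♯); F♯5 is not a chord tone.
It is approached by leap up from C♯5 and left by step down to E♯5.
Leap in, step out — an appoggiatura.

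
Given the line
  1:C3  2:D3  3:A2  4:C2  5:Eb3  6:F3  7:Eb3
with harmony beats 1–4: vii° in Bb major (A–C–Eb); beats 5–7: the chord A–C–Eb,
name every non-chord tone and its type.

The harmony at that moment is A diminished triad (A, C, Eb); D3 is not a chord tone.
It is approached by step up from C3 and left by leap down to A2.
Step in, leap out — an escape tone.
The harmony at that moment is A diminished triad (A, C, Eb); F3 is not a chord tone.
It is approached by step up from Eb3 and left by step down to Eb3.
Step away and step back to the same note — a neighbor tone (upper neighbor).

D3 (beat 2) — escape tone; F3 (beat 6) — neighbor tone.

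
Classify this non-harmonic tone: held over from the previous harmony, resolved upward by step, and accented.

Retardation.

Approach: by preparation — the pitch is first a chord tone, then held (tied or repeated) while the harmony changes under it. Departure: up by step. Metric position: strong.
A prepared dissonance that resolves upward by step — a retardation. (The same figure resolving downward would be a suspension.)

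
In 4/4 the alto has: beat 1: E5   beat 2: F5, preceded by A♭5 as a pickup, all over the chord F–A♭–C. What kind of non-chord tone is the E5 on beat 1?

Appoggiatura.

The harmony at that moment is F minor triad (F, A♭, C); E5 is not a chord tone.
It is approached by leap down from A♭5 and left by step up to F5.
Leap in, step out, metrically accented — an appoggiatura.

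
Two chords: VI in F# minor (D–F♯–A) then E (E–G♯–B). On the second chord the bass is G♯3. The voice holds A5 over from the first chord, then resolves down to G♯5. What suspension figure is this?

At the second chord the bass is G♯3. The suspended A5 lies a ninth above the bass; after resolving down by step to G♯5, the interval above the bass becomes an octave.
Suspension figures are named by those two intervals: 9–8.

9–8 suspension.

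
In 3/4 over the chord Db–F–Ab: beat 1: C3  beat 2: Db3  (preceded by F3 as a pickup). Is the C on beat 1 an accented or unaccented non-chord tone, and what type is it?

The harmony at that moment is Db major triad (Db, F, Ab); C3 is not a chord tone.
It is approached by leap down from F3 and left by step up to Db3.
Leap in, step out — an appoggiatura.
It falls on the downbeat, so it is accented.

Accented appoggiatura.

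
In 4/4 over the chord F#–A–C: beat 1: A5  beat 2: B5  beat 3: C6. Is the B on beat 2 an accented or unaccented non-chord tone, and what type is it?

Unaccented passing tone.

The harmony at that moment is F# diminished triad (F#, A, C); B5 is not a chord tone.
It is approached by step up from A5 and left by step up to C6.
Step in, step out in the same direction — a passing tone.
It falls on a weak beat, so it is unaccented.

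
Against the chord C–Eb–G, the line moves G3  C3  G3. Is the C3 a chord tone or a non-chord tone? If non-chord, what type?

C minor triad contains C, Eb, G; C is the root, so it is a chord tone.

Chord tone (the root of C minor triad).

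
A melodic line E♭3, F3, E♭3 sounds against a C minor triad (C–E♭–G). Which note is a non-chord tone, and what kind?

The harmony at that moment is C minor triad (C, E♭, G); F3 is not a chord tone.
It is approached by step up from E♭3 and left by step down to E♭3.
Step away and step back to the same note — a neighbor tone (upper neighbor).

F3 is a neighbor tone.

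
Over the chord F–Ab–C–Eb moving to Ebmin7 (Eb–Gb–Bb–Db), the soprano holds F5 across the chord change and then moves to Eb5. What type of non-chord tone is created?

The harmony at that moment is Eb minor seventh chord (Eb, Gb, Bb, Db); F5 is not a chord tone.
It is held over (the same pitch as the preceding F5) and left by step down to Eb5.
Held over from the previous chord and resolving down by step — a suspension.

F5 is a suspension.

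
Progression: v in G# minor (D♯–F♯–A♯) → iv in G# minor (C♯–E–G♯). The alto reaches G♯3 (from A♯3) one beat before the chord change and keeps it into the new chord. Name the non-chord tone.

The harmony at that moment is D♯ minor triad (D♯, F♯, A♯); G♯3 is not a chord tone.
It is approached by step down from A♯3 and then sustained as the same pitch into the next harmony.
Arriving early and becoming a chord tone when the harmony changes — an anticipation.

G♯3 is an anticipation.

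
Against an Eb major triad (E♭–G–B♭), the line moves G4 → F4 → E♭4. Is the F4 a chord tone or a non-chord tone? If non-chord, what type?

The harmony at that moment is E♭ major triad (E♭, G, B♭); F4 is not a chord tone.
It is approached by step down from G4 and left by step down to E♭4.
Step in, step out in the same direction — a passing tone.

Non-chord tone — a passing tone.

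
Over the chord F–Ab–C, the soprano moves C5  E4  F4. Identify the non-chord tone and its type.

The harmony at that moment is F minor triad (F, Ab, C); E4 is not a chord tone.
It is approached by leap down from C5 and left by step up to F4.
Leap in, step out — an appoggiatura.

E4 is an appoggiatura.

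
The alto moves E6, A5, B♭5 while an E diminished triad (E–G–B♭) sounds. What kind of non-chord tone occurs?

A5 is an appoggiatura.

The harmony at that moment is E diminished triad (E, G, B♭); A5 is not a chord tone.
It is approached by leap down from E6 and left by step up to B♭5.
Leap in, step out — an appoggiatura.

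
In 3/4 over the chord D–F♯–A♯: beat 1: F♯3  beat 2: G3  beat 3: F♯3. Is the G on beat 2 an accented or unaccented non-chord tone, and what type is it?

Unaccented neighbor tone.

The harmony at that moment is D augmented triad (D, F♯, A♯); G3 is not a chord tone.
It is approached by step up from F♯3 and left by step down to F♯3.
Step away and step back to the same note — a neighbor tone (upper neighbor).
It falls on a weak beat, so it is unaccented.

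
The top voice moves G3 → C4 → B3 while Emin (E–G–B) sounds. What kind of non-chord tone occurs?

The harmony at that moment is E minor triad (E, G, B); C4 is not a chord tone.
It is approached by leap up from G3 and left by step down to B3.
Leap in, step out — an appoggiatura.

C4 is an appoggiatura.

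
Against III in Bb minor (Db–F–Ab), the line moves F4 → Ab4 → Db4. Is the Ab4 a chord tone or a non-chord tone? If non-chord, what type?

Chord tone (the fifth of Db major triad).

Db major triad contains Db, F, Ab; Ab is the fifth, so it is a chord tone.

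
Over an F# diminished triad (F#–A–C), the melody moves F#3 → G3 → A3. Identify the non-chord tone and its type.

G3 is a passing tone.

The harmony at that moment is F# diminished triad (F#, A, C); G3 is not a chord tone.
It is approached by step up from F#3 and left by step up to A3.
Step in, step out in the same direction — a passing tone.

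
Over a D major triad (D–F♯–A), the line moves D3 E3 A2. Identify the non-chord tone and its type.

E3 is an escape tone.

The harmony at that moment is D major triad (D, F♯, A); E3 is not a chord tone.
It is approached by step up from D3 and left by leap down to A2.
Step in, leap out — an escape tone.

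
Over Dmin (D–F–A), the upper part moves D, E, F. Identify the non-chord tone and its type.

E is a passing tone.

The harmony at that moment is D minor triad (D, F, A); E is not a chord tone.
It is approached by step up from D and left by step up to F.
Step in, step out in the same direction — a passing tone.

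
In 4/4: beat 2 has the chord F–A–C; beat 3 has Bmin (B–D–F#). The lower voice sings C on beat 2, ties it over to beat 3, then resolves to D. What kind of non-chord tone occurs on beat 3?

The harmony at that moment is B minor triad (B, D, F#); C is not a chord tone.
It is held over (the same pitch as the preceding C) and left by step up to D.
Held over from the previous chord and resolving up by step — a retardation.

Retardation.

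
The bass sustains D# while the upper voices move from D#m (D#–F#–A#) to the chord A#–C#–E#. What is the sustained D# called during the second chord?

The harmony at that moment is A# minor triad (A#, C#, E#); D# is not a chord tone.
It is held over (the same pitch as the preceding D#) and then sustained as the same pitch into the next harmony.
Sustained through a change of harmony — a pedal tone.

Pedal tone (pedal point).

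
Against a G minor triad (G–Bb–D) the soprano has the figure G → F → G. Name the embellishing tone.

F is a neighbor tone.

The harmony at that moment is G minor triad (G, Bb, D); F is not a chord tone.
It is approached by step down from G and left by step up to G.
Step away and step back to the same note — a neighbor tone (lower neighbor).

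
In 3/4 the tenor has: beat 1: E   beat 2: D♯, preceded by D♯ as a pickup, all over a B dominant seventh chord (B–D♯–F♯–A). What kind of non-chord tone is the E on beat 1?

Upper neighbor tone.

The harmony at that moment is B dominant seventh chord (B, D♯, F♯, A); E is not a chord tone.
It is approached by step up from D♯ and left by step down to D♯.
Step away and step back to the same note — a neighbor tone (upper neighbor).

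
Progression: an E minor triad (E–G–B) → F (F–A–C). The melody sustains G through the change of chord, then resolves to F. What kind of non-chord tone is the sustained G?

The harmony at that moment is F major triad (F, A, C); G is not a chord tone.
It is held over (the same pitch as the preceding G) and left by step down to F.
Held over from the previous chord and resolving down by step — a suspension.

G is a suspension.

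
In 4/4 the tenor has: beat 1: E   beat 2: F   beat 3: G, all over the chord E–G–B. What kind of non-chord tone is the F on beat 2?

Passing tone.

The harmony at that moment is E minor triad (E, G, B); F is not a chord tone.
It is approached by step up from E and left by step up to G.
Step in, step out in the same direction — a passing tone.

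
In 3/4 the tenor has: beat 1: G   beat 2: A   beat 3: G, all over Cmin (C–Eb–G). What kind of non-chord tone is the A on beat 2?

Upper neighbor tone.

The harmony at that moment is C minor triad (C, Eb, G); A is not a chord tone.
It is approached by step up from G and left by step down to G.
Step away and step back to the same note — a neighbor tone (upper neighbor).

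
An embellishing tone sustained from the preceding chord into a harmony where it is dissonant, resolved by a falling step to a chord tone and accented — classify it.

Approach: by preparation — the pitch is first a chord tone, then held (tied or repeated) while the harmony changes under it. Departure: down by step. Metric position: strong.
A prepared dissonance that resolves downward by step — a suspension. (The same figure resolving upward would be a retardation.)

Suspension.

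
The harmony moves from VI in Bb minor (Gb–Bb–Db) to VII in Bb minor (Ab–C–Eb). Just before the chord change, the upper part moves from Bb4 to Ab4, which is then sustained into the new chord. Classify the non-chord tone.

Ab4 is an anticipation.

The harmony at that moment is Gb major triad (Gb, Bb, Db); Ab4 is not a chord tone.
It is approached by step down from Bb4 and then sustained as the same pitch into the next harmony.
Arriving early and becoming a chord tone when the harmony changes — an anticipation.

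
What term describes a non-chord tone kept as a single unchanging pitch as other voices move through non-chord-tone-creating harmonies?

Approach: none. Departure: none — a single pitch is sustained while the chords change around it, passing through harmonies that do not contain it.
No melodic motion at all; the dissonance is created entirely by the moving harmonies against the stationary note — a pedal tone (pedal point).

Pedal tone.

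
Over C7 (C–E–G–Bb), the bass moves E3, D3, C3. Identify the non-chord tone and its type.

The harmony at that moment is C dominant seventh chord (C, E, G, Bb); D3 is not a chord tone.
It is approached by step down from E3 and left by step down to C3.
Step in, step out in the same direction — a passing tone.

D3 is a passing tone.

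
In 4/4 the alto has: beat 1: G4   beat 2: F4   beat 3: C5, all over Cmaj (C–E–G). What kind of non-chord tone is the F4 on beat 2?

Escape tone.

The harmony at that moment is C major triad (C, E, G); F4 is not a chord tone.
It is approached by step down from G4 and left by leap up to C5.
Step in, leap out, on a weak beat — an escape tone.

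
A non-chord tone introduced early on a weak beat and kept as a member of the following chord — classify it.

Anticipation.

Approach: ahead of the chord change (typically by step), so it is dissonant against the current harmony. Departure: none — the same pitch is restated or held and is a chord tone of the new harmony.
Dissonant first, consonant once the harmony catches up: the note simply arrives early — an anticipation. (The reverse timing, consonant first and dissonant after the change, would be a suspension or retardation.)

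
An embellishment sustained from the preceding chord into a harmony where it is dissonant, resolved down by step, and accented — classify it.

Suspension.

Approach: by preparation — the pitch is first a chord tone, then held (tied or repeated) while the harmony changes under it. Departure: down by step. Metric position: strong.
A prepared dissonance that resolves downward by step — a suspension. (The same figure resolving upward would be a retardation.)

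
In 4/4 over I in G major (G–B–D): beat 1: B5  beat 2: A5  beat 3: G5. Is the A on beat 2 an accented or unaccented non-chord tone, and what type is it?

Unaccented passing tone.

The harmony at that moment is G major triad (G, B, D); A5 is not a chord tone.
It is approached by step down from B5 and left by step down to G5.
Step in, step out in the same direction — a passing tone.
It falls on a weak beat, so it is unaccented.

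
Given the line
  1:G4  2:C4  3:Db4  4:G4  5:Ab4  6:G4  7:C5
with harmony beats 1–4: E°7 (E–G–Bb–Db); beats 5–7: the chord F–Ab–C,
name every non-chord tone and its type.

The harmony at that moment is E diminished seventh chord (E, G, Bb, Db); C4 is not a chord tone.
It is approached by leap down from G4 and left by step up to Db4.
Leap in, step out — an appoggiatura.
The harmony at that moment is F minor triad (F, Ab, C); G4 is not a chord tone.
It is approached by step down from Ab4 and left by leap up to C5.
Step in, leap out — an escape tone.

C4 (beat 2) — appoggiatura; G4 (beat 6) — escape tone.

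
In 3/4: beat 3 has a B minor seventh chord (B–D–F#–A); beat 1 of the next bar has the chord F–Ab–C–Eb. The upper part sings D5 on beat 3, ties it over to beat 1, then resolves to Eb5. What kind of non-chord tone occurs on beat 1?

The harmony at that moment is F minor seventh chord (F, Ab, C, Eb); D5 is not a chord tone.
It is held over (the same pitch as the preceding D5) and left by step up to Eb5.
Held over from the previous chord and resolving up by step — a retardation.

Retardation.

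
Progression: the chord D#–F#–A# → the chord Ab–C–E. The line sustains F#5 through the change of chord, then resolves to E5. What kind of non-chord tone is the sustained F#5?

The harmony at that moment is Ab augmented triad (Ab, C, E); F#5 is not a chord tone.
It is held over (the same pitch as the preceding F#5) and left by step down to E5.
Held over from the previous chord and resolving down by step — a suspension.

F#5 is a suspension.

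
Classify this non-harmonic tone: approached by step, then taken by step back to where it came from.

Approach: by step. Departure: by step in the opposite direction, back to the starting pitch.
Stepwise on both sides but reversing to return to the same chord tone — a neighbor tone. (Had it continued onward in the same direction it would be a passing tone instead.)

Neighbor tone.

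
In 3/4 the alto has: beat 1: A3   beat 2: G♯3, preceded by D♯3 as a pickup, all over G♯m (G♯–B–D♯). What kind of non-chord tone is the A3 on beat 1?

Appoggiatura.

The harmony at that moment is G♯ minor triad (G♯, B, D♯); A3 is not a chord tone.
It is approached by leap up from D♯3 and left by step down to G♯3.
Leap in, step out, metrically accented — an appoggiatura.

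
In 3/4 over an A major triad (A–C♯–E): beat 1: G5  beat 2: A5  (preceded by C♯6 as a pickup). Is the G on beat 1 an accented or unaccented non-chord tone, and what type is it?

Accented appoggiatura.

The harmony at that moment is A major triad (A, C♯, E); G5 is not a chord tone.
It is approached by leap down from C♯6 and left by step up to A5.
Leap in, step out — an appoggiatura.
It falls on the downbeat, so it is accented.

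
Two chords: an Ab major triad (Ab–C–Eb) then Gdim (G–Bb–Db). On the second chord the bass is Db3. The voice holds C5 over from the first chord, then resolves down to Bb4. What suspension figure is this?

At the second chord the bass is Db3. The suspended C5 lies a seventh above the bass; after resolving down by step to Bb4, the interval above the bass becomes a sixth.
Suspension figures are named by those two intervals: 7–6.

7–6 suspension.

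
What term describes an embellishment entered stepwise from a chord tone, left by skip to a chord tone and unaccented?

Escape tone.

Approach: by step. Departure: by leap. Metric position: weak.
Step in, leap out, from a weak position — an escape tone (échappée). (It is the mirror image of the appoggiatura, which leaps in and steps out on a strong beat.)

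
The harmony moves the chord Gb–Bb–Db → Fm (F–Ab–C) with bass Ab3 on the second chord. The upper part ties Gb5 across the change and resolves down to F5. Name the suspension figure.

7–6 suspension.

At the second chord the bass is Ab3. The suspended Gb5 lies a seventh above the bass; after resolving down by step to F5, the interval above the bass becomes a sixth.
Suspension figures are named by those two intervals: 7–6.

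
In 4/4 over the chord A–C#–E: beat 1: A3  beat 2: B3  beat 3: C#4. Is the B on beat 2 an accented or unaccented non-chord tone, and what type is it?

Unaccented passing tone.

The harmony at that moment is A major triad (A, C#, E); B3 is not a chord tone.
It is approached by step up from A3 and left by step up to C#4.
Step in, step out in the same direction — a passing tone.
It falls on a weak beat, so it is unaccented.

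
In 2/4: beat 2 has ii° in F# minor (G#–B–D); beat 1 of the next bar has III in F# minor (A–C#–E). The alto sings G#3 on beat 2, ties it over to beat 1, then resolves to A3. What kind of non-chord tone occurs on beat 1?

Retardation.

The harmony at that moment is A major triad (A, C#, E); G#3 is not a chord tone.
It is held over (the same pitch as the preceding G#3) and left by step up to A3.
Held over from the previous chord and resolving up by step — a retardation.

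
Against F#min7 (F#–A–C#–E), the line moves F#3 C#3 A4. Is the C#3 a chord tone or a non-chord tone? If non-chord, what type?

F# minor seventh chord contains F#, A, C#, E; C# is the fifth, so it is a chord tone.

Chord tone (the fifth of F# minor seventh chord).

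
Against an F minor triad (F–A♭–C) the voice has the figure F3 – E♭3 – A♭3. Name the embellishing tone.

E♭3 is an escape tone.

The harmony at that moment is F minor triad (F, A♭, C); E♭3 is not a chord tone.
It is approached by step down from F3 and left by leap up to A♭3.
Step in, leap out — an escape tone.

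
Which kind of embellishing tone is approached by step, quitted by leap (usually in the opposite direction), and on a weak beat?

Escape tone.

Approach: by step. Departure: by leap. Metric position: weak.
Step in, leap out, from a weak position — an escape tone (échappée). (It is the mirror image of the appoggiatura, which leaps in and steps out on a strong beat.)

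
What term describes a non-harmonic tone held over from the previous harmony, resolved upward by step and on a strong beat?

Retardation.

Approach: by preparation — the pitch is first a chord tone, then held (tied or repeated) while the harmony changes under it. Departure: up by step. Metric position: strong.
A prepared dissonance that resolves upward by step — a retardation. (The same figure resolving downward would be a suspension.)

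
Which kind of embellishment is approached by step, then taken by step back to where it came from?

Neighbor tone.

Approach: by step. Departure: by step in the opposite direction, back to the starting pitch.
Stepwise on both sides but reversing to return to the same chord tone — a neighbor tone. (Had it continued onward in the same direction it would be a passing tone instead.)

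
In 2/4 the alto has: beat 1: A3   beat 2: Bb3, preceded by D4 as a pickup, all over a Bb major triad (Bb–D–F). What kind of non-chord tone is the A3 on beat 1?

Appoggiatura.

The harmony at that moment is Bb major triad (Bb, D, F); A3 is not a chord tone.
It is approached by leap down from D4 and left by step up to Bb3.
Leap in, step out, metrically accented — an appoggiatura.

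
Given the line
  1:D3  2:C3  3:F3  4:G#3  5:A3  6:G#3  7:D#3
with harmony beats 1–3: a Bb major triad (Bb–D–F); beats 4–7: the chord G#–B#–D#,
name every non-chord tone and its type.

C3 (beat 2) — escape tone; A3 (beat 5) — neighbor tone.

The harmony at that moment is Bb major triad (Bb, D, F); C3 is not a chord tone.
It is approached by step down from D3 and left by leap up to F3.
Step in, leap out — an escape tone.
The harmony at that moment is G# major triad (G#, B#, D#); A3 is not a chord tone.
It is approached by step up from G#3 and left by step down to G#3.
Step away and step back to the same note — a neighbor tone (upper neighbor).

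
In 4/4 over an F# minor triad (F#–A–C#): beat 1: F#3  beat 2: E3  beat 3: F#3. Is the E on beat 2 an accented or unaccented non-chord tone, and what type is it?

Unaccented neighbor tone.

The harmony at that moment is F# minor triad (F#, A, C#); E3 is not a chord tone.
It is approached by step down from F#3 and left by step up to F#3.
Step away and step back to the same note — a neighbor tone (lower neighbor).
It falls on a weak beat, so it is unaccented.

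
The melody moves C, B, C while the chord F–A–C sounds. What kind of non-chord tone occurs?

The harmony at that moment is F major triad (F, A, C); B is not a chord tone.
It is approached by step down from C and left by step up to C.
Step away and step back to the same note — a neighbor tone (lower neighbor).

B is a neighbor tone.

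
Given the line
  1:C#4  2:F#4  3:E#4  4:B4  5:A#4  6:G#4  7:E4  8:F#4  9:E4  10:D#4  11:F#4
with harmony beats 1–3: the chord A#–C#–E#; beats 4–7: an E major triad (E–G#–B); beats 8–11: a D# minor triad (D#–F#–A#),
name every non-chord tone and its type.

F#4 (beat 2) — appoggiatura; A#4 (beat 5) — passing tone; E4 (beat 9) — passing tone.

The harmony at that moment is A# minor triad (A#, C#, E#); F#4 is not a chord tone.
It is approached by leap up from C#4 and left by step down to E#4.
Leap in, step out — an appoggiatura.
The harmony at that moment is E major triad (E, G#, B); A#4 is not a chord tone.
It is approached by step down from B4 and left by step down to G#4.
Step in, step out in the same direction — a passing tone.
The harmony at that moment is D# minor triad (D#, F#, A#); E4 is not a chord tone.
It is approached by step down from F#4 and left by step down to D#4.
Step in, step out in the same direction — a passing tone.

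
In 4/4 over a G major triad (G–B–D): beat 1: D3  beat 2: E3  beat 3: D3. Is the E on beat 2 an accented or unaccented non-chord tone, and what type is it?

Unaccented neighbor tone.

The harmony at that moment is G major triad (G, B, D); E3 is not a chord tone.
It is approached by step up from D3 and left by step down to D3.
Step away and step back to the same note — a neighbor tone (upper neighbor).
It falls on a weak beat, so it is unaccented.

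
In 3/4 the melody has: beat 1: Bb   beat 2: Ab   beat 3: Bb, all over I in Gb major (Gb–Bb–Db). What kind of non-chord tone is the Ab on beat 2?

Lower neighbor tone.

The harmony at that moment is Gb major triad (Gb, Bb, Db); Ab is not a chord tone.
It is approached by step down from Bb and left by step up to Bb.
Step away and step back to the same note — a neighbor tone (lower neighbor).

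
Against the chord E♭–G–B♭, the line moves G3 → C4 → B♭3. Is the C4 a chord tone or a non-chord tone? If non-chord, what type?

The harmony at that moment is E♭ major triad (E♭, G, B♭); C4 is not a chord tone.
It is approached by leap up from G3 and left by step down to B♭3.
Leap in, step out — an appoggiatura.

Non-chord tone — an appoggiatura.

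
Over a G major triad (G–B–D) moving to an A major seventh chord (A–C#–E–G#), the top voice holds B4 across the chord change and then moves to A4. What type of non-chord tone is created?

The harmony at that moment is A major seventh chord (A, C#, E, G#); B4 is not a chord tone.
It is held over (the same pitch as the preceding B4) and left by step down to A4.
Held over from the previous chord and resolving down by step — a suspension.

B4 is a suspension.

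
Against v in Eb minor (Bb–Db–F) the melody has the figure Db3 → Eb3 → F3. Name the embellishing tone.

Eb3 is a passing tone.

The harmony at that moment is Bb minor triad (Bb, Db, F); Eb3 is not a chord tone.
It is approached by step up from Db3 and left by step up to F3.
Step in, step out in the same direction — a passing tone.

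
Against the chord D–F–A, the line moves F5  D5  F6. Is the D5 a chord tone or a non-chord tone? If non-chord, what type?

Chord tone (the root of D minor triad).

D minor triad contains D, F, A; D is the root, so it is a chord tone.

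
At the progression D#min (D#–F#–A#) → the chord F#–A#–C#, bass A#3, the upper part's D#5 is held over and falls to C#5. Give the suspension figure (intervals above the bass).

4–3 suspension.

At the second chord the bass is A#3. The suspended D#5 lies a fourth above the bass; after resolving down by step to C#5, the interval above the bass becomes a third.
Suspension figures are named by those two intervals: 4–3.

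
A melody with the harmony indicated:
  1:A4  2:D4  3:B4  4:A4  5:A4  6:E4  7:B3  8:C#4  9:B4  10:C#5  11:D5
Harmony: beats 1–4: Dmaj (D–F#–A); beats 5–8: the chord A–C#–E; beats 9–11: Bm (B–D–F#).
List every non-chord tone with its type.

The harmony at that moment is D major triad (D, F#, A); B4 is not a chord tone.
It is approached by leap up from D4 and left by step down to A4.
Leap in, step out — an appoggiatura.
The harmony at that moment is A major triad (A, C#, E); B3 is not a chord tone.
It is approached by leap down from E4 and left by step up to C#4.
Leap in, step out — an appoggiatura.
The harmony at that moment is B minor triad (B, D, F#); C#5 is not a chord tone.
It is approached by step up from B4 and left by step up to D5.
Step in, step out in the same direction — a passing tone.

B4 (beat 3) — appoggiatura; B3 (beat 7) — appoggiatura; C#5 (beat 10) — passing tone.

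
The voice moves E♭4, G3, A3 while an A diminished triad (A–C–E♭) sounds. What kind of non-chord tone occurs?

G3 is an appoggiatura.

The harmony at that moment is A diminished triad (A, C, E♭); G3 is not a chord tone.
It is approached by leap down from E♭4 and left by step up to A3.
Leap in, step out — an appoggiatura.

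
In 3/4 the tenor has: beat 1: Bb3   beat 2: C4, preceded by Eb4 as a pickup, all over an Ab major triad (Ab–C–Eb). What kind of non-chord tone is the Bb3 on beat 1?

The harmony at that moment is Ab major triad (Ab, C, Eb); Bb3 is not a chord tone.
It is approached by leap down from Eb4 and left by step up to C4.
Leap in, step out, metrically accented — an appoggiatura.

Appoggiatura.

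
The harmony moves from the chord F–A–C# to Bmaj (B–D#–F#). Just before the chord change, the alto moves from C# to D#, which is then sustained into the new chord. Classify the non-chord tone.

The harmony at that moment is F augmented triad (F, A, C#); D# is not a chord tone.
It is approached by step up from C# and then sustained as the same pitch into the next harmony.
Arriving early and becoming a chord tone when the harmony changes — an anticipation.

D# is an anticipation.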